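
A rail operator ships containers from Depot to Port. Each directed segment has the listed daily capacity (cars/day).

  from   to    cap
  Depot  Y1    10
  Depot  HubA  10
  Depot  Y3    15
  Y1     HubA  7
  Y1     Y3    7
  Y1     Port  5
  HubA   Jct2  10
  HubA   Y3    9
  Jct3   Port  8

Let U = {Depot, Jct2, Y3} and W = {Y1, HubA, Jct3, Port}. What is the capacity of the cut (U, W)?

20

Edges leaving {Depot, Jct2, Y3}: Depot→Y1 (10), Depot→HubA (10).
Cut capacity = 10 + 10 = 20.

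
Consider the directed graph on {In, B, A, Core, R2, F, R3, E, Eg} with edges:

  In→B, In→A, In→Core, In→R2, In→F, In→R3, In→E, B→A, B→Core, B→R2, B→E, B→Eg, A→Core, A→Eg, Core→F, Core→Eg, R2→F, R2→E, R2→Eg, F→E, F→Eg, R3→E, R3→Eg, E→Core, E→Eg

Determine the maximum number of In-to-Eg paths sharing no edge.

7

Assign every edge capacity 1; by Menger, the answer equals the max flow.
Path In→B→Eg (+1); total 1.
Path In→A→Eg (+1); total 2.
Path In→Core→Eg (+1); total 3.
Path In→R2→Eg (+1); total 4.
Path In→F→Eg (+1); total 5.
Path In→R3→Eg (+1); total 6.
Path In→E→Eg (+1); total 7.
No residual In→Eg path; max flow = 7.
Certifying cut of size 7: {In→A, In→B, In→Core, In→E, In→F, In→R2, In→R3}.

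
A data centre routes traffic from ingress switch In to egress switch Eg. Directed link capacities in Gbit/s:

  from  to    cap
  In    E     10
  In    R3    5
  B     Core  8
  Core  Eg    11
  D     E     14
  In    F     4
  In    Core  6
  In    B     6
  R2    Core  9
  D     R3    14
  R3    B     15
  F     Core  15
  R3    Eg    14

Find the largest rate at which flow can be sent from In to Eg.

Augment In→R3→Eg: bottleneck 5, flow now 5.
Augment In→Core→Eg: bottleneck 6, flow now 11.
Augment In→F→Core→Eg: bottleneck 4, flow now 15.
Augment In→B→Core→Eg: bottleneck 1, flow now 16.
No augmenting path remains; maximum flow = 16.
In the residual graph, reachable from In: {In, F, E, B, Core}.
Min-cut edges: In→R3 (5), Core→Eg (11); capacity 5 + 11 = 16.
This cut is saturated, so no flow can exceed 16.

16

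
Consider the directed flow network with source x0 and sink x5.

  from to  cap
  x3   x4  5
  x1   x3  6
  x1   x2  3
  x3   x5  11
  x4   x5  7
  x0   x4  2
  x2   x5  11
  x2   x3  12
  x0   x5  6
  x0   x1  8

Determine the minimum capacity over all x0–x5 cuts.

Augment x0→x5: bottleneck 6, flow now 6.
Augment x0→x4→x5: bottleneck 2, flow now 8.
Augment x0→x1→x2→x5: bottleneck 3, flow now 11.
Augment x0→x1→x3→x5: bottleneck 5, flow now 16.
No augmenting path remains; maximum flow = 16.
By max-flow min-cut, the minimum cut capacity equals the max flow.
In the residual graph, reachable from x0: {x0}.
Min-cut edges: x0→x1 (8), x0→x4 (2), x0→x5 (6); capacity 8 + 2 + 6 = 16.

16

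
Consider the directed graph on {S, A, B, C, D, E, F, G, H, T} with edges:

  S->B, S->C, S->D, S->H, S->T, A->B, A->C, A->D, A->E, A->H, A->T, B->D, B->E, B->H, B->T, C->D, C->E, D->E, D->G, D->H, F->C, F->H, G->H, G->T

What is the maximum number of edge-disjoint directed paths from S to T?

3

Assign every edge capacity 1; by Menger, the answer equals the max flow.
Path S→T (+1); total 1.
Path S→B→T (+1); total 2.
Path S→D→G→T (+1); total 3.
No residual S→T path; max flow = 3.
Certifying cut of size 3: {D→G, S→B, S→T}.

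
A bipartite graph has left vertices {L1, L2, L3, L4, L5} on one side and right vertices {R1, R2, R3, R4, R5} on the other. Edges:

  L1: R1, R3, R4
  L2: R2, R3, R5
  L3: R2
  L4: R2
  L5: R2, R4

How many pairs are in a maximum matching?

Unit-capacity flow: source→left, listed edges, right→sink; max matching = max flow.
Augmenting path L1→R1 (+1); matched 1.
Augmenting path L2→R2 (+1); matched 2.
Augmenting path L5→R4 (+1); matched 3.
Augmenting path L3→R2→L2→R3 (+1); matched 4.
No augmenting path remains; maximum matching = 4.
König certificate: {L1, L2, L5, R2} is a vertex cover of size 4 (every listed pair touches it), so no matching can be larger.

4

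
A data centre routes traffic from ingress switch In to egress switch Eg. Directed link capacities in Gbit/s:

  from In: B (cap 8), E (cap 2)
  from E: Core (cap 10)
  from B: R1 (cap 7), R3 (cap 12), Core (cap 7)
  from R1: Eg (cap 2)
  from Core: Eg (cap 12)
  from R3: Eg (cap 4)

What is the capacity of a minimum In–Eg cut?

Augment In→E→Core→Eg: bottleneck 2, flow now 2.
Augment In→B→R1→Eg: bottleneck 2, flow now 4.
Augment In→B→Core→Eg: bottleneck 6, flow now 10.
No augmenting path remains; maximum flow = 10.
By max-flow min-cut, the minimum cut capacity equals the max flow.
In the residual graph, reachable from In: {In}.
Min-cut edges: In→E (2), In→B (8); capacity 2 + 8 = 10.

10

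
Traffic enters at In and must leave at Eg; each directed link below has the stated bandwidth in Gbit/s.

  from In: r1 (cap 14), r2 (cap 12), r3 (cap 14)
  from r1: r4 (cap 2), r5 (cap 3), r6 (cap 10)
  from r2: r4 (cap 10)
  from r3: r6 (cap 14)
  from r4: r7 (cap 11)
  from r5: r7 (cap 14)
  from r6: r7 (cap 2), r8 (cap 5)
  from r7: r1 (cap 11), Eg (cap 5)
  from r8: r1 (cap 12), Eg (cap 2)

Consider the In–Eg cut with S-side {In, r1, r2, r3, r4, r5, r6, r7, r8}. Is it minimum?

Given cut capacity: 5 + 2 = 7.
Augment In→r1→r4→r7→Eg: bottleneck 2, flow now 2.
Augment In→r1→r5→r7→Eg: bottleneck 3, flow now 5.
Augment In→r1→r6→r8→Eg: bottleneck 2, flow now 7.
No augmenting path remains; maximum flow = 7.
Cut capacity 7 equals the max flow, so it is a minimum cut.

Yes — it is a minimum cut (capacity 7).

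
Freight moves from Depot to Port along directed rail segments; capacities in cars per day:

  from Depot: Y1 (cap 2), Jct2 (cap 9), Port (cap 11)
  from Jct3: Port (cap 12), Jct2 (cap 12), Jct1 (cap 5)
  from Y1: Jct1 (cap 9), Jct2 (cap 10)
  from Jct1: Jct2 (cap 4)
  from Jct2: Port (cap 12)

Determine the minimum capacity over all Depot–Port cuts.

Augment Depot→Port: bottleneck 11, flow now 11.
Augment Depot→Jct2→Port: bottleneck 9, flow now 20.
Augment Depot→Y1→Jct2→Port: bottleneck 2, flow now 22.
No augmenting path remains; maximum flow = 22.
By max-flow min-cut, the minimum cut capacity equals the max flow.
In the residual graph, reachable from Depot: {Depot}.
Min-cut edges: Depot→Y1 (2), Depot→Jct2 (9), Depot→Port (11); capacity 2 + 9 + 11 = 22.

22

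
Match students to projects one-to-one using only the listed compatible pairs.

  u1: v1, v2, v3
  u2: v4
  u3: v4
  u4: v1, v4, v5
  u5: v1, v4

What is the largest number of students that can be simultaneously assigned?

4

Unit-capacity flow: source→left, listed edges, right→sink; max matching = max flow.
Augmenting path u1→v1 (+1); matched 1.
Augmenting path u2→v4 (+1); matched 2.
Augmenting path u4→v5 (+1); matched 3.
Augmenting path u5→v1→u1→v2 (+1); matched 4.
No augmenting path remains; maximum matching = 4.
König certificate: {u1, u4, u5, v4} is a vertex cover of size 4 (every listed pair touches it), so no matching can be larger.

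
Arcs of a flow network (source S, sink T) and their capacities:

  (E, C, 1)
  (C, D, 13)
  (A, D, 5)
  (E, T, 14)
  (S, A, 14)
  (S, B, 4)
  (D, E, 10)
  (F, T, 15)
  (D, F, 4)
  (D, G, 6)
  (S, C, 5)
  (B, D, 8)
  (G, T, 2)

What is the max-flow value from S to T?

Augment S→A→D→E→T: bottleneck 5, flow now 5.
Augment S→B→D→E→T: bottleneck 4, flow now 9.
Augment S→C→D→E→T: bottleneck 1, flow now 10.
Augment S→C→D→F→T: bottleneck 4, flow now 14.
No augmenting path remains; maximum flow = 14.
In the residual graph, reachable from S: {S, A}.
Min-cut edges: S→B (4), S→C (5), A→D (5); capacity 4 + 5 + 5 = 14.
This cut is saturated, so no flow can exceed 14.

14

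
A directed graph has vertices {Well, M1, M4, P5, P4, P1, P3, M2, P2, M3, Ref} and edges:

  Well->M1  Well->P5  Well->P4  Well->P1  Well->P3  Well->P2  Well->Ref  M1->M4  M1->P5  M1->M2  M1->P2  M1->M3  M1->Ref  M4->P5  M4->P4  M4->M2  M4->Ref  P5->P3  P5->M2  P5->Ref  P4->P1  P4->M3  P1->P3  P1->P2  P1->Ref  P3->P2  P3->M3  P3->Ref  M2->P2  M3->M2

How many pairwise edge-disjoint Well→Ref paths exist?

5

Assign every edge capacity 1; by Menger, the answer equals the max flow.
Path Well→Ref (+1); total 1.
Path Well→M1→Ref (+1); total 2.
Path Well→P5→Ref (+1); total 3.
Path Well→P1→Ref (+1); total 4.
Path Well→P3→Ref (+1); total 5.
No residual Well→Ref path; max flow = 5.
Certifying cut of size 5: {P1→Ref, P3→Ref, Well→M1, Well→P5, Well→Ref}.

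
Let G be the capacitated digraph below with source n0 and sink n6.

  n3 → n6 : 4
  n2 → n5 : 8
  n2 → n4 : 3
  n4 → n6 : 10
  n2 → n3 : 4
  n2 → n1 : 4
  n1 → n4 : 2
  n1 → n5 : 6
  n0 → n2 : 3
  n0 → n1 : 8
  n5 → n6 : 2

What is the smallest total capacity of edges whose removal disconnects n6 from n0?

7

Augment n0→n1→n4→n6: bottleneck 2, flow now 2.
Augment n0→n1→n5→n6: bottleneck 2, flow now 4.
Augment n0→n2→n3→n6: bottleneck 3, flow now 7.
No augmenting path remains; maximum flow = 7.
By max-flow min-cut, the minimum cut capacity equals the max flow.
In the residual graph, reachable from n0: {n0, n1, n5}.
Min-cut edges: n0→n2 (3), n1→n4 (2), n5→n6 (2); capacity 3 + 2 + 2 = 7.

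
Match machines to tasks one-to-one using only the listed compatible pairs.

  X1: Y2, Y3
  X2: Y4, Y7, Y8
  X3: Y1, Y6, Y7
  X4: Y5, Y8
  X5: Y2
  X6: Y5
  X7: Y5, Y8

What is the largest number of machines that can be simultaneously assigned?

6

Unit-capacity flow: source→left, listed edges, right→sink; max matching = max flow.
Augmenting path X1→Y2 (+1); matched 1.
Augmenting path X2→Y4 (+1); matched 2.
Augmenting path X3→Y1 (+1); matched 3.
Augmenting path X4→Y5 (+1); matched 4.
Augmenting path X7→Y8 (+1); matched 5.
Augmenting path X5→Y2→X1→Y3 (+1); matched 6.
No augmenting path remains; maximum matching = 6.
König certificate: {X1, X2, X3, X5, Y5, Y8} is a vertex cover of size 6 (every listed pair touches it), so no matching can be larger.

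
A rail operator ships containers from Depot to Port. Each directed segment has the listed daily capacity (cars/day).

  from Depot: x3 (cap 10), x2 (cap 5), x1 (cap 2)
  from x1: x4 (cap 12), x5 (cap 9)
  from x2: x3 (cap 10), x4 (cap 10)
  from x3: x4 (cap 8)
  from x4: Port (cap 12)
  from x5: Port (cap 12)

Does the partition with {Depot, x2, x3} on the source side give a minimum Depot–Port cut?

Given cut capacity: 2 + 10 + 8 = 20.
Augment Depot→x1→x4→Port: bottleneck 2, flow now 2.
Augment Depot→x2→x4→Port: bottleneck 5, flow now 7.
Augment Depot→x3→x4→Port: bottleneck 5, flow now 12.
Augment Depot→x3→x4→x1→x5→Port: bottleneck 2, flow now 14. (uses reverse residual edge)
No augmenting path remains; maximum flow = 14.
In the residual graph, reachable from Depot: {Depot, x2, x3, x4}.
Min-cut edges: Depot→x1 (2), x4→Port (12); capacity 2 + 12 = 14.
Cut capacity 20 exceeds the max flow 14, so it is not minimum.

No — its capacity is 20, but the minimum cut has capacity 14.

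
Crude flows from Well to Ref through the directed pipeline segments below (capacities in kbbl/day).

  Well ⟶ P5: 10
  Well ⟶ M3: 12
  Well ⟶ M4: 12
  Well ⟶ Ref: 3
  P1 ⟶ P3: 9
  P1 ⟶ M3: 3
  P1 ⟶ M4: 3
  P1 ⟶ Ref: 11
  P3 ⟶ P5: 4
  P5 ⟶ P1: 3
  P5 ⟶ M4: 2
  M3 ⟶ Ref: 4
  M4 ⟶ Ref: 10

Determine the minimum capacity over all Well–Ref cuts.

Augment Well→Ref: bottleneck 3, flow now 3.
Augment Well→M3→Ref: bottleneck 4, flow now 7.
Augment Well→M4→Ref: bottleneck 10, flow now 17.
Augment Well→P5→P1→Ref: bottleneck 3, flow now 20.
No augmenting path remains; maximum flow = 20.
By max-flow min-cut, the minimum cut capacity equals the max flow.
In the residual graph, reachable from Well: {Well, P5, M3, M4}.
Min-cut edges: Well→Ref (3), P5→P1 (3), M3→Ref (4), M4→Ref (10); capacity 3 + 3 + 4 + 10 = 20.

20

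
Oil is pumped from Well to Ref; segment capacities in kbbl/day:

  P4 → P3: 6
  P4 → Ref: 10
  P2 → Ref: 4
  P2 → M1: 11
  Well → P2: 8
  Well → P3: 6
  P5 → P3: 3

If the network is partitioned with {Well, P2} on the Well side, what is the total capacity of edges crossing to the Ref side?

Edges leaving {Well, P2}: Well→P3 (6), P2→M1 (11), P2→Ref (4).
Cut capacity = 6 + 11 + 4 = 21.

21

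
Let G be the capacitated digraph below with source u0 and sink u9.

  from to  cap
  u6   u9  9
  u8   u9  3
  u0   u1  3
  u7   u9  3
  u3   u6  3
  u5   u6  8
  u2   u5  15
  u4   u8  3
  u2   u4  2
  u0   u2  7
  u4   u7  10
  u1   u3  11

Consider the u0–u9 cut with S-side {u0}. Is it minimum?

Given cut capacity: 3 + 7 = 10.
Augment u0→u1→u3→u6→u9: bottleneck 3, flow now 3.
Augment u0→u2→u4→u7→u9: bottleneck 2, flow now 5.
Augment u0→u2→u5→u6→u9: bottleneck 5, flow now 10.
No augmenting path remains; maximum flow = 10.
Cut capacity 10 equals the max flow, so it is a minimum cut.

Yes — it is a minimum cut (capacity 10).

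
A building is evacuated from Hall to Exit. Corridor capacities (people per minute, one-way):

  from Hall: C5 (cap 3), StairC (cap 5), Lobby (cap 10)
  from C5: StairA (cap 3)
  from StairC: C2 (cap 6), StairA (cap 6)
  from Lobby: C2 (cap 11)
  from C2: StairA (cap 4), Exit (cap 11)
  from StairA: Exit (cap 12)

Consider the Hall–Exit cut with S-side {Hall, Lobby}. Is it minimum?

Given cut capacity: 3 + 5 + 11 = 19.
Augment Hall→C5→StairA→Exit: bottleneck 3, flow now 3.
Augment Hall→StairC→C2→Exit: bottleneck 5, flow now 8.
Augment Hall→Lobby→C2→Exit: bottleneck 6, flow now 14.
Augment Hall→Lobby→C2→StairA→Exit: bottleneck 4, flow now 18.
No augmenting path remains; maximum flow = 18.
In the residual graph, reachable from Hall: {Hall}.
Min-cut edges: Hall→C5 (3), Hall→StairC (5), Hall→Lobby (10); capacity 3 + 5 + 10 = 18.
Cut capacity 19 exceeds the max flow 18, so it is not minimum.

No — its capacity is 19, but the minimum cut has capacity 18.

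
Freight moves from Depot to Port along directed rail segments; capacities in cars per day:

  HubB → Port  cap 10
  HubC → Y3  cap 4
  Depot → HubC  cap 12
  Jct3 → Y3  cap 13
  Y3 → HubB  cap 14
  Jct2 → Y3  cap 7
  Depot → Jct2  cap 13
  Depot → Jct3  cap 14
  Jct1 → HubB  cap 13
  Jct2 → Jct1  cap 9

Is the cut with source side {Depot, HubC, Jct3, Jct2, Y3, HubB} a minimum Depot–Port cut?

Given cut capacity: 9 + 10 = 19.
Augment Depot→HubC→Y3→HubB→Port: bottleneck 4, flow now 4.
Augment Depot→Jct3→Y3→HubB→Port: bottleneck 6, flow now 10.
No augmenting path remains; maximum flow = 10.
In the residual graph, reachable from Depot: {Depot, HubC, Jct3, Jct2, Y3, Jct1, HubB}.
Min-cut edges: HubB→Port (10); capacity 10 = 10.
Cut capacity 19 exceeds the max flow 10, so it is not minimum.

No — its capacity is 19, but the minimum cut has capacity 10.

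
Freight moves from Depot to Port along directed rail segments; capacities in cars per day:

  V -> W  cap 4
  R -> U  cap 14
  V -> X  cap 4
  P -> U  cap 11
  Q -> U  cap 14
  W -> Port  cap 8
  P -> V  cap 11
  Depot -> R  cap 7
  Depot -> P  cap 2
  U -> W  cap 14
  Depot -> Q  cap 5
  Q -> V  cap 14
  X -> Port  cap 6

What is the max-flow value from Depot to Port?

Augment Depot→P→U→W→Port: bottleneck 2, flow now 2.
Augment Depot→Q→U→W→Port: bottleneck 5, flow now 7.
Augment Depot→R→U→W→Port: bottleneck 1, flow now 8.
Augment Depot→R→U→P→V→X→Port: bottleneck 2, flow now 10. (uses reverse residual edge)
Augment Depot→R→U→Q→V→X→Port: bottleneck 2, flow now 12. (uses reverse residual edge)
No augmenting path remains; maximum flow = 12.
In the residual graph, reachable from Depot: {Depot, P, Q, R, U, V, W}.
Min-cut edges: V→X (4), W→Port (8); capacity 4 + 8 = 12.
This cut is saturated, so no flow can exceed 12.

12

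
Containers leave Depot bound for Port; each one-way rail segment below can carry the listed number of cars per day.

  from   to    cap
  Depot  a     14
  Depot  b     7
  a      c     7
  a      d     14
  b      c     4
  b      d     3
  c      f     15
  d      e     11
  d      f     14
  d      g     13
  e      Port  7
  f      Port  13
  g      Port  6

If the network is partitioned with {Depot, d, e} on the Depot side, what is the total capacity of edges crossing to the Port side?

55

Edges leaving {Depot, d, e}: Depot→a (14), Depot→b (7), d→f (14), d→g (13), e→Port (7).
Cut capacity = 14 + 7 + 14 + 13 + 7 = 55.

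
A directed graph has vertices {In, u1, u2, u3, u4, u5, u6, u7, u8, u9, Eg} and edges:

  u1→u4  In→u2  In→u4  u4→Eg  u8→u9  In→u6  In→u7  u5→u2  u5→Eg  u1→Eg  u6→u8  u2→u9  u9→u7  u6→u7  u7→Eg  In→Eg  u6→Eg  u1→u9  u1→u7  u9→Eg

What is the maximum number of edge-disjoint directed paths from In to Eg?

Assign every edge capacity 1; by Menger, the answer equals the max flow.
Path In→Eg (+1); total 1.
Path In→u4→Eg (+1); total 2.
Path In→u6→Eg (+1); total 3.
Path In→u7→Eg (+1); total 4.
Path In→u2→u9→Eg (+1); total 5.
No residual In→Eg path; max flow = 5.
Certifying cut of size 5: {In→Eg, In→u2, In→u4, In→u6, In→u7}.

5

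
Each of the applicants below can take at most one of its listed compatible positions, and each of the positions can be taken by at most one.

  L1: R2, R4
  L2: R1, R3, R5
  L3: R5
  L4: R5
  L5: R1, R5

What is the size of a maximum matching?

4

Unit-capacity flow: source→left, listed edges, right→sink; max matching = max flow.
Augmenting path L1→R2 (+1); matched 1.
Augmenting path L2→R1 (+1); matched 2.
Augmenting path L3→R5 (+1); matched 3.
Augmenting path L5→R1→L2→R3 (+1); matched 4.
No augmenting path remains; maximum matching = 4.
König certificate: {L1, L2, L5, R5} is a vertex cover of size 4 (every listed pair touches it), so no matching can be larger.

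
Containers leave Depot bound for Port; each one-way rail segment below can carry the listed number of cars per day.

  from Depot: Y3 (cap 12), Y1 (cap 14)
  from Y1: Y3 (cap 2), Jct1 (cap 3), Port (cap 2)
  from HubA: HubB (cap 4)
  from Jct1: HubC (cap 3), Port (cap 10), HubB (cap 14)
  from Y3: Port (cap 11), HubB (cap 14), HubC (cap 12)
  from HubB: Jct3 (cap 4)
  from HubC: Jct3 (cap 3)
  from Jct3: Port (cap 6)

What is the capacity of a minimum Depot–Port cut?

Augment Depot→Y1→Port: bottleneck 2, flow now 2.
Augment Depot→Y3→Port: bottleneck 11, flow now 13.
Augment Depot→Y1→Jct1→Port: bottleneck 3, flow now 16.
Augment Depot→Y3→HubB→Jct3→Port: bottleneck 1, flow now 17.
Augment Depot→Y1→Y3→HubB→Jct3→Port: bottleneck 2, flow now 19.
No augmenting path remains; maximum flow = 19.
By max-flow min-cut, the minimum cut capacity equals the max flow.
In the residual graph, reachable from Depot: {Depot, Y1}.
Min-cut edges: Depot→Y3 (12), Y1→Jct1 (3), Y1→Y3 (2), Y1→Port (2); capacity 12 + 3 + 2 + 2 = 19.

19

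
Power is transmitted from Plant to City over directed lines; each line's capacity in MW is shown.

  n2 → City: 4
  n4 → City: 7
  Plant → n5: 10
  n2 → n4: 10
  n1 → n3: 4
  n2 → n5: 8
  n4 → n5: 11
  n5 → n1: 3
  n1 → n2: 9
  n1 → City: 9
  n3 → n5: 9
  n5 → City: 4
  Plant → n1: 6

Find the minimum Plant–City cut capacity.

13

Augment Plant→n1→City: bottleneck 6, flow now 6.
Augment Plant→n5→City: bottleneck 4, flow now 10.
Augment Plant→n5→n1→City: bottleneck 3, flow now 13.
No augmenting path remains; maximum flow = 13.
By max-flow min-cut, the minimum cut capacity equals the max flow.
In the residual graph, reachable from Plant: {Plant, n5}.
Min-cut edges: Plant→n1 (6), n5→n1 (3), n5→City (4); capacity 6 + 3 + 4 = 13.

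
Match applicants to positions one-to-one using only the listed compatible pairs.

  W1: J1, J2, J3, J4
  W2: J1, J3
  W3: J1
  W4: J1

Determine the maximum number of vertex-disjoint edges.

3

Unit-capacity flow: source→left, listed edges, right→sink; max matching = max flow.
Augmenting path W1→J1 (+1); matched 1.
Augmenting path W2→J3 (+1); matched 2.
Augmenting path W3→J1→W1→J2 (+1); matched 3.
No augmenting path remains; maximum matching = 3.
König certificate: {W1, W2, J1} is a vertex cover of size 3 (every listed pair touches it), so no matching can be larger.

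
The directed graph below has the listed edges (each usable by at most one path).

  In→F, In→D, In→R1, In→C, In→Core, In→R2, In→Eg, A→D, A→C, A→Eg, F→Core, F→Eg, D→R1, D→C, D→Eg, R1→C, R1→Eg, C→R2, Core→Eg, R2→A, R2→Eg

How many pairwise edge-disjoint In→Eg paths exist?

7

Assign every edge capacity 1; by Menger, the answer equals the max flow.
Path In→Eg (+1); total 1.
Path In→F→Eg (+1); total 2.
Path In→D→Eg (+1); total 3.
Path In→R1→Eg (+1); total 4.
Path In→Core→Eg (+1); total 5.
Path In→R2→Eg (+1); total 6.
Path In→C→R2→A→Eg (+1); total 7.
No residual In→Eg path; max flow = 7.
Certifying cut of size 7: {In→C, In→Core, In→D, In→Eg, In→F, In→R1, In→R2}.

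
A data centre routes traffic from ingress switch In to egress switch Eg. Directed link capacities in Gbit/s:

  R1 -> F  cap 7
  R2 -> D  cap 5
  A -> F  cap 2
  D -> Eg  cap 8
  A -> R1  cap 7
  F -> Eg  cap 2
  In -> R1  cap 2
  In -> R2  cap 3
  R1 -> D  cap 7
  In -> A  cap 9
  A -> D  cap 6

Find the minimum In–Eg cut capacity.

10

Augment In→A→F→Eg: bottleneck 2, flow now 2.
Augment In→A→D→Eg: bottleneck 6, flow now 8.
Augment In→R2→D→Eg: bottleneck 2, flow now 10.
No augmenting path remains; maximum flow = 10.
By max-flow min-cut, the minimum cut capacity equals the max flow.
In the residual graph, reachable from In: {In, A, R2, R1, F, D}.
Min-cut edges: F→Eg (2), D→Eg (8); capacity 2 + 8 = 10.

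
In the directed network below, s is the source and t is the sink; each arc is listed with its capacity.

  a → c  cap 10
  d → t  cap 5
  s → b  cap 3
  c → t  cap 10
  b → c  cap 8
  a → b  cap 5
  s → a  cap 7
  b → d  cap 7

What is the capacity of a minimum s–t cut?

Augment s→a→c→t: bottleneck 7, flow now 7.
Augment s→b→c→t: bottleneck 3, flow now 10.
No augmenting path remains; maximum flow = 10.
By max-flow min-cut, the minimum cut capacity equals the max flow.
In the residual graph, reachable from s: {s}.
Min-cut edges: s→a (7), s→b (3); capacity 7 + 3 = 10.

10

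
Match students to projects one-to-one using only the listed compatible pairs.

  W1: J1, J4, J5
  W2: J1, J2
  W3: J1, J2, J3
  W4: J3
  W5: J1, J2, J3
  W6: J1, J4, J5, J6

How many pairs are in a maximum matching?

5

Unit-capacity flow: source→left, listed edges, right→sink; max matching = max flow.
Augmenting path W1→J1 (+1); matched 1.
Augmenting path W2→J2 (+1); matched 2.
Augmenting path W3→J3 (+1); matched 3.
Augmenting path W6→J4 (+1); matched 4.
Augmenting path W5→J1→W1→J5 (+1); matched 5.
No augmenting path remains; maximum matching = 5.
König certificate: {W1, W6, J1, J2, J3} is a vertex cover of size 5 (every listed pair touches it), so no matching can be larger.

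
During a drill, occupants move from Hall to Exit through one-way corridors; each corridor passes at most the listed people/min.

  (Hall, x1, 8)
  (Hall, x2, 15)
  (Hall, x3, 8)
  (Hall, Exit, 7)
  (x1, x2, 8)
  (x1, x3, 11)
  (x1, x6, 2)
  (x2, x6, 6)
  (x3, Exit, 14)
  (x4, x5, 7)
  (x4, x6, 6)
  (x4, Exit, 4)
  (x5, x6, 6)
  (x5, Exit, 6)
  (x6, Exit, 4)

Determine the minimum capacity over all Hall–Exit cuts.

25

Augment Hall→Exit: bottleneck 7, flow now 7.
Augment Hall→x3→Exit: bottleneck 8, flow now 15.
Augment Hall→x1→x3→Exit: bottleneck 6, flow now 21.
Augment Hall→x1→x6→Exit: bottleneck 2, flow now 23.
Augment Hall→x2→x6→Exit: bottleneck 2, flow now 25.
No augmenting path remains; maximum flow = 25.
By max-flow min-cut, the minimum cut capacity equals the max flow.
In the residual graph, reachable from Hall: {Hall, x1, x2, x3, x6}.
Min-cut edges: Hall→Exit (7), x3→Exit (14), x6→Exit (4); capacity 7 + 14 + 4 = 25.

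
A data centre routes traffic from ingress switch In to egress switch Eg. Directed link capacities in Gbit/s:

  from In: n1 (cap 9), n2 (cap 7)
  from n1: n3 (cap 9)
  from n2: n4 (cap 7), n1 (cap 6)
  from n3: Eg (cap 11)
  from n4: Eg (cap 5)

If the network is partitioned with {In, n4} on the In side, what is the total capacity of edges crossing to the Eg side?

Edges leaving {In, n4}: In→n1 (9), In→n2 (7), n4→Eg (5).
Cut capacity = 9 + 7 + 5 = 21.

21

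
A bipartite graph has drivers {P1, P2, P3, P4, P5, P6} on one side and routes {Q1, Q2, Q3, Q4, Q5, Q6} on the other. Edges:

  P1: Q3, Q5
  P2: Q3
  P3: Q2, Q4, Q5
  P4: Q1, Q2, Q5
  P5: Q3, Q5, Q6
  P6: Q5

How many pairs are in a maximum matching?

Unit-capacity flow: source→left, listed edges, right→sink; max matching = max flow.
Augmenting path P1→Q3 (+1); matched 1.
Augmenting path P3→Q2 (+1); matched 2.
Augmenting path P4→Q1 (+1); matched 3.
Augmenting path P5→Q5 (+1); matched 4.
Augmenting path P6→Q5→P5→Q6 (+1); matched 5.
No augmenting path remains; maximum matching = 5.
König certificate: {P3, P4, P5, Q3, Q5} is a vertex cover of size 5 (every listed pair touches it), so no matching can be larger.

5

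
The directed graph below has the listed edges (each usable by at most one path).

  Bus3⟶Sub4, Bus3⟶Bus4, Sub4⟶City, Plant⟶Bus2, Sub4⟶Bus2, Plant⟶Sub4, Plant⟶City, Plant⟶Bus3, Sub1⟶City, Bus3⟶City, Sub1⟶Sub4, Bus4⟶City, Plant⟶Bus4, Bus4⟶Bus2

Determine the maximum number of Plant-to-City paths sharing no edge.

Assign every edge capacity 1; by Menger, the answer equals the max flow.
Path Plant→City (+1); total 1.
Path Plant→Bus3→City (+1); total 2.
Path Plant→Bus4→City (+1); total 3.
Path Plant→Sub4→City (+1); total 4.
No residual Plant→City path; max flow = 4.
Certifying cut of size 4: {Plant→Bus3, Plant→Bus4, Plant→City, Plant→Sub4}.

4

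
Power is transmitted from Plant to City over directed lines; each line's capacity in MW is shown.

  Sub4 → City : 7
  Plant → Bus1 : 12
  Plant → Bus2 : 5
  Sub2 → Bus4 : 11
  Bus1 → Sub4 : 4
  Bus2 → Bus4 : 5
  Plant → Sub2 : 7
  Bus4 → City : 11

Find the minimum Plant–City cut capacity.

15

Augment Plant→Sub2→Bus4→City: bottleneck 7, flow now 7.
Augment Plant→Bus1→Sub4→City: bottleneck 4, flow now 11.
Augment Plant→Bus2→Bus4→City: bottleneck 4, flow now 15.
No augmenting path remains; maximum flow = 15.
By max-flow min-cut, the minimum cut capacity equals the max flow.
In the residual graph, reachable from Plant: {Plant, Sub2, Bus1, Bus2, Bus4}.
Min-cut edges: Bus1→Sub4 (4), Bus4→City (11); capacity 4 + 11 = 15.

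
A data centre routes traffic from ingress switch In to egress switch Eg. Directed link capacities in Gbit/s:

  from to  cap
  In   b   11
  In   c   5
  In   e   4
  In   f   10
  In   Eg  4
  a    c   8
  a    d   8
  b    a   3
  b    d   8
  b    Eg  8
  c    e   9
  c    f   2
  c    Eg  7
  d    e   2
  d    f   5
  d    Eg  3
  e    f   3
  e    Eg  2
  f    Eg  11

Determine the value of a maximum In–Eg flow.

33

Augment In→Eg: bottleneck 4, flow now 4.
Augment In→b→Eg: bottleneck 8, flow now 12.
Augment In→c→Eg: bottleneck 5, flow now 17.
Augment In→e→Eg: bottleneck 2, flow now 19.
Augment In→f→Eg: bottleneck 10, flow now 29.
Augment In→b→d→Eg: bottleneck 3, flow now 32.
Augment In→e→f→Eg: bottleneck 1, flow now 33.
No augmenting path remains; maximum flow = 33.
In the residual graph, reachable from In: {In, e, f}.
Min-cut edges: In→b (11), In→c (5), In→Eg (4), e→Eg (2), f→Eg (11); capacity 11 + 5 + 4 + 2 + 11 = 33.
This cut is saturated, so no flow can exceed 33.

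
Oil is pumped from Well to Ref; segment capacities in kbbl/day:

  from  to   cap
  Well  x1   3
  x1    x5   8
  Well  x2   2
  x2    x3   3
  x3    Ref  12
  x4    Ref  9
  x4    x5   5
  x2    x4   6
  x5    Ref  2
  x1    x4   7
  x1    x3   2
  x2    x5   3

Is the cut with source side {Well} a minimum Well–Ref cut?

Given cut capacity: 3 + 2 = 5.
Augment Well→x1→x3→Ref: bottleneck 2, flow now 2.
Augment Well→x1→x4→Ref: bottleneck 1, flow now 3.
Augment Well→x2→x3→Ref: bottleneck 2, flow now 5.
No augmenting path remains; maximum flow = 5.
Cut capacity 5 equals the max flow, so it is a minimum cut.

Yes — it is a minimum cut (capacity 5).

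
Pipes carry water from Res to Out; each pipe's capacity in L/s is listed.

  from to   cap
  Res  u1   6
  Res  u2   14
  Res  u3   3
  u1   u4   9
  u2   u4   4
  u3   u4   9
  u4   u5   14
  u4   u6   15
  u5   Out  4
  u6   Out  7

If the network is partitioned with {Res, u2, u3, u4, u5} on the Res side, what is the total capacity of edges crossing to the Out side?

25

Edges leaving {Res, u2, u3, u4, u5}: Res→u1 (6), u4→u6 (15), u5→Out (4).
Cut capacity = 6 + 15 + 4 = 25.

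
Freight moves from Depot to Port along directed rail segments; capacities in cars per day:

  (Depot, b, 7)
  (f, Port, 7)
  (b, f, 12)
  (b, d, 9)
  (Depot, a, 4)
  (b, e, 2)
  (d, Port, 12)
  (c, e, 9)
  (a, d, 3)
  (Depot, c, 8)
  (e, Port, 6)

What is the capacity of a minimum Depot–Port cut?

16

Augment Depot→a→d→Port: bottleneck 3, flow now 3.
Augment Depot→b→d→Port: bottleneck 7, flow now 10.
Augment Depot→c→e→Port: bottleneck 6, flow now 16.
No augmenting path remains; maximum flow = 16.
By max-flow min-cut, the minimum cut capacity equals the max flow.
In the residual graph, reachable from Depot: {Depot, a, c, e}.
Min-cut edges: Depot→b (7), a→d (3), e→Port (6); capacity 7 + 3 + 6 = 16.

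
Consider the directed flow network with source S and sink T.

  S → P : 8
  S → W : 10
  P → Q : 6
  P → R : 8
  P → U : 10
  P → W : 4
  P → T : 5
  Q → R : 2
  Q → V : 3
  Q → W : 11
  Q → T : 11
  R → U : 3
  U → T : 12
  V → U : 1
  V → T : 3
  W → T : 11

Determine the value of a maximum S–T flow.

18

Augment S→P→T: bottleneck 5, flow now 5.
Augment S→W→T: bottleneck 10, flow now 15.
Augment S→P→Q→T: bottleneck 3, flow now 18.
No augmenting path remains; maximum flow = 18.
In the residual graph, reachable from S: {S}.
Min-cut edges: S→P (8), S→W (10); capacity 8 + 10 = 18.
This cut is saturated, so no flow can exceed 18.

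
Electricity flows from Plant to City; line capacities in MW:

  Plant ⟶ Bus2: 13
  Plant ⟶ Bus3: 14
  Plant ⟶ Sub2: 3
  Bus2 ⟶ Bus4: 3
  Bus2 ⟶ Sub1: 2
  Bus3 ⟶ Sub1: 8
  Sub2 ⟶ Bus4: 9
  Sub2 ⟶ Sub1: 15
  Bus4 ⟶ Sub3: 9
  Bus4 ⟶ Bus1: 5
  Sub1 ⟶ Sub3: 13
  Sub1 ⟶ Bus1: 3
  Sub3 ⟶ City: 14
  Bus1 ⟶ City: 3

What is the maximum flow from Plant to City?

16

Augment Plant→Bus2→Bus4→Sub3→City: bottleneck 3, flow now 3.
Augment Plant→Bus2→Sub1→Sub3→City: bottleneck 2, flow now 5.
Augment Plant→Bus3→Sub1→Sub3→City: bottleneck 8, flow now 13.
Augment Plant→Sub2→Bus4→Sub3→City: bottleneck 1, flow now 14.
Augment Plant→Sub2→Bus4→Bus1→City: bottleneck 2, flow now 16.
No augmenting path remains; maximum flow = 16.
In the residual graph, reachable from Plant: {Plant, Bus2, Bus3}.
Min-cut edges: Plant→Sub2 (3), Bus2→Bus4 (3), Bus2→Sub1 (2), Bus3→Sub1 (8); capacity 3 + 3 + 2 + 8 = 16.
This cut is saturated, so no flow can exceed 16.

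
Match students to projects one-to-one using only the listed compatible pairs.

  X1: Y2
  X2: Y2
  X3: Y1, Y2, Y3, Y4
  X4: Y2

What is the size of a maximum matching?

Unit-capacity flow: source→left, listed edges, right→sink; max matching = max flow.
Augmenting path X1→Y2 (+1); matched 1.
Augmenting path X3→Y1 (+1); matched 2.
No augmenting path remains; maximum matching = 2.
König certificate: {X3, Y2} is a vertex cover of size 2 (every listed pair touches it), so no matching can be larger.

2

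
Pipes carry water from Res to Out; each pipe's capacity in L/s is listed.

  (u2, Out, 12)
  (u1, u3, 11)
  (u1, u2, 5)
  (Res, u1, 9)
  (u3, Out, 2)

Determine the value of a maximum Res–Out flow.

Augment Res→u1→u2→Out: bottleneck 5, flow now 5.
Augment Res→u1→u3→Out: bottleneck 2, flow now 7.
No augmenting path remains; maximum flow = 7.
In the residual graph, reachable from Res: {Res, u1, u3}.
Min-cut edges: u1→u2 (5), u3→Out (2); capacity 5 + 2 = 7.
This cut is saturated, so no flow can exceed 7.

7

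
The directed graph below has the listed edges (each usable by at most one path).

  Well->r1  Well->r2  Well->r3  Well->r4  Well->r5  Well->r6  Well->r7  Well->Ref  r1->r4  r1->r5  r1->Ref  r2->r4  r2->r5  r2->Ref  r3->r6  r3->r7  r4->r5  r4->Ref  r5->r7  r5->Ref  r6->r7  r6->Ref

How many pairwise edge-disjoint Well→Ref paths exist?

Assign every edge capacity 1; by Menger, the answer equals the max flow.
Path Well→Ref (+1); total 1.
Path Well→r1→Ref (+1); total 2.
Path Well→r2→Ref (+1); total 3.
Path Well→r4→Ref (+1); total 4.
Path Well→r5→Ref (+1); total 5.
Path Well→r6→Ref (+1); total 6.
No residual Well→Ref path; max flow = 6.
Certifying cut of size 6: {Well→Ref, Well→r1, Well→r2, Well→r4, Well→r5, r6→Ref}.

6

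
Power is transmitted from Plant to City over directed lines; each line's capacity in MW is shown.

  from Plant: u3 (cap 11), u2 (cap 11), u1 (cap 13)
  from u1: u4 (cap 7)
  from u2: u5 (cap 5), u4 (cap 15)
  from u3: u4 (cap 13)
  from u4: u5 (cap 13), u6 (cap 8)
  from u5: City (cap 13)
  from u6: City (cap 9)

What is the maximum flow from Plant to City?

21

Augment Plant→u2→u5→City: bottleneck 5, flow now 5.
Augment Plant→u1→u4→u5→City: bottleneck 7, flow now 12.
Augment Plant→u2→u4→u5→City: bottleneck 1, flow now 13.
Augment Plant→u2→u4→u6→City: bottleneck 5, flow now 18.
Augment Plant→u3→u4→u6→City: bottleneck 3, flow now 21.
No augmenting path remains; maximum flow = 21.
In the residual graph, reachable from Plant: {Plant, u1, u2, u3, u4, u5}.
Min-cut edges: u4→u6 (8), u5→City (13); capacity 8 + 13 = 21.
This cut is saturated, so no flow can exceed 21.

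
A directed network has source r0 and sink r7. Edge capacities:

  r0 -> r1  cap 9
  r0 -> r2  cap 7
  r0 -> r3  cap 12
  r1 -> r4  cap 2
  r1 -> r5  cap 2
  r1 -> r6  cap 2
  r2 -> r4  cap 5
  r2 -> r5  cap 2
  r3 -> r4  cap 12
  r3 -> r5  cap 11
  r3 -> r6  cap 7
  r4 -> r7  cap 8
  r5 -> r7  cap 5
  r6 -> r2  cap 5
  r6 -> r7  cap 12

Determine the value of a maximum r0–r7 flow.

22

Augment r0→r1→r4→r7: bottleneck 2, flow now 2.
Augment r0→r1→r5→r7: bottleneck 2, flow now 4.
Augment r0→r1→r6→r7: bottleneck 2, flow now 6.
Augment r0→r2→r4→r7: bottleneck 5, flow now 11.
Augment r0→r2→r5→r7: bottleneck 2, flow now 13.
Augment r0→r3→r4→r7: bottleneck 1, flow now 14.
Augment r0→r3→r5→r7: bottleneck 1, flow now 15.
Augment r0→r3→r6→r7: bottleneck 7, flow now 22.
No augmenting path remains; maximum flow = 22.
In the residual graph, reachable from r0: {r0, r1, r2, r3, r4, r5}.
Min-cut edges: r1→r6 (2), r3→r6 (7), r4→r7 (8), r5→r7 (5); capacity 2 + 7 + 8 + 5 = 22.
This cut is saturated, so no flow can exceed 22.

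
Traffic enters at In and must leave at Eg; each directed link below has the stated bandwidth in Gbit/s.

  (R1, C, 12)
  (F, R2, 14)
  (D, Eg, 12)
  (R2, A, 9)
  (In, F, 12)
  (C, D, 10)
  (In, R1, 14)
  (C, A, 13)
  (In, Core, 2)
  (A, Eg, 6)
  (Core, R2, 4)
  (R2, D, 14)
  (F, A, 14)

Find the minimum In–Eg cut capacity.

Augment In→F→A→Eg: bottleneck 6, flow now 6.
Augment In→Core→R2→D→Eg: bottleneck 2, flow now 8.
Augment In→F→R2→D→Eg: bottleneck 6, flow now 14.
Augment In→R1→C→D→Eg: bottleneck 4, flow now 18.
No augmenting path remains; maximum flow = 18.
By max-flow min-cut, the minimum cut capacity equals the max flow.
In the residual graph, reachable from In: {In, Core, F, R1, C, R2, A, D}.
Min-cut edges: A→Eg (6), D→Eg (12); capacity 6 + 12 = 18.

18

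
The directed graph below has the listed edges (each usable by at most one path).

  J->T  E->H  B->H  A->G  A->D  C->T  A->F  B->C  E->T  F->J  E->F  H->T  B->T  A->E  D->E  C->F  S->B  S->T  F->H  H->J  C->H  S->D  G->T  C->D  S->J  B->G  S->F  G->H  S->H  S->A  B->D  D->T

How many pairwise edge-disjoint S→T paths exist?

Assign every edge capacity 1; by Menger, the answer equals the max flow.
Path S→T (+1); total 1.
Path S→B→T (+1); total 2.
Path S→D→T (+1); total 3.
Path S→H→T (+1); total 4.
Path S→J→T (+1); total 5.
Path S→A→E→T (+1); total 6.
No residual S→T path; max flow = 6.
Certifying cut of size 6: {H→T, J→T, S→A, S→B, S→D, S→T}.

6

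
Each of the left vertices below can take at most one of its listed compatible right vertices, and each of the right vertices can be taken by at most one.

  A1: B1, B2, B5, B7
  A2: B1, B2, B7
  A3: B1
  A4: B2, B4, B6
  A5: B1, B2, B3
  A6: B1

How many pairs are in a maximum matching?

5

Unit-capacity flow: source→left, listed edges, right→sink; max matching = max flow.
Augmenting path A1→B1 (+1); matched 1.
Augmenting path A2→B2 (+1); matched 2.
Augmenting path A4→B4 (+1); matched 3.
Augmenting path A5→B3 (+1); matched 4.
Augmenting path A3→B1→A1→B5 (+1); matched 5.
No augmenting path remains; maximum matching = 5.
König certificate: {A1, A2, A4, A5, B1} is a vertex cover of size 5 (every listed pair touches it), so no matching can be larger.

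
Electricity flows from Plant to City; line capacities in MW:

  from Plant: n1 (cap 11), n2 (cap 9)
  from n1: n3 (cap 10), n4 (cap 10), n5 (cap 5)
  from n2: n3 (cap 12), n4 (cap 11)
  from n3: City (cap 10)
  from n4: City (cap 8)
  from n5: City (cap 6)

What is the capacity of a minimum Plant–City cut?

Augment Plant→n1→n3→City: bottleneck 10, flow now 10.
Augment Plant→n1→n4→City: bottleneck 1, flow now 11.
Augment Plant→n2→n4→City: bottleneck 7, flow now 18.
Augment Plant→n2→n3→n1→n5→City: bottleneck 2, flow now 20. (uses reverse residual edge)
No augmenting path remains; maximum flow = 20.
By max-flow min-cut, the minimum cut capacity equals the max flow.
In the residual graph, reachable from Plant: {Plant}.
Min-cut edges: Plant→n1 (11), Plant→n2 (9); capacity 11 + 9 = 20.

20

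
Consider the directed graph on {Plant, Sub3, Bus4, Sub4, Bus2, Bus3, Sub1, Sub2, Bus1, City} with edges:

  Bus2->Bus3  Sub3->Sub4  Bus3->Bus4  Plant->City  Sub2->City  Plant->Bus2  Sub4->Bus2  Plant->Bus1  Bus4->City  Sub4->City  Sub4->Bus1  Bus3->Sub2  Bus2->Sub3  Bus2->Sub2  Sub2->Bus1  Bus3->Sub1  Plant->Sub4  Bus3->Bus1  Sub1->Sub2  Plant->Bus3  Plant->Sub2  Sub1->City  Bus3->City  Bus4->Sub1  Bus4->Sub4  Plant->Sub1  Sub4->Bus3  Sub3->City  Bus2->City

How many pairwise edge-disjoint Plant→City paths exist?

Assign every edge capacity 1; by Menger, the answer equals the max flow.
Path Plant→City (+1); total 1.
Path Plant→Sub4→City (+1); total 2.
Path Plant→Bus2→City (+1); total 3.
Path Plant→Bus3→City (+1); total 4.
Path Plant→Sub1→City (+1); total 5.
Path Plant→Sub2→City (+1); total 6.
No residual Plant→City path; max flow = 6.
Certifying cut of size 6: {Plant→Bus2, Plant→Bus3, Plant→City, Plant→Sub1, Plant→Sub2, Plant→Sub4}.

6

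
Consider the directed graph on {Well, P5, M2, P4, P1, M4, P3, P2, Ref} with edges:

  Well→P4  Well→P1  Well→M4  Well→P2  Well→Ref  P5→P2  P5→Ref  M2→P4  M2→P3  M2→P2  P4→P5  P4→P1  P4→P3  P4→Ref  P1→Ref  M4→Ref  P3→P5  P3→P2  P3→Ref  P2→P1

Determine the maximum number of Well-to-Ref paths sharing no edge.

4

Assign every edge capacity 1; by Menger, the answer equals the max flow.
Path Well→Ref (+1); total 1.
Path Well→P4→Ref (+1); total 2.
Path Well→P1→Ref (+1); total 3.
Path Well→M4→Ref (+1); total 4.
No residual Well→Ref path; max flow = 4.
Certifying cut of size 4: {P1→Ref, Well→M4, Well→P4, Well→Ref}.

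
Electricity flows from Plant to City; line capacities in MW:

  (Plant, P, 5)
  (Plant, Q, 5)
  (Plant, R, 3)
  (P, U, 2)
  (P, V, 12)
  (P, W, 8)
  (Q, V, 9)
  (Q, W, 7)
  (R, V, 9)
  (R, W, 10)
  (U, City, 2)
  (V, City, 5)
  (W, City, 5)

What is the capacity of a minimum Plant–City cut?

12

Augment Plant→P→U→City: bottleneck 2, flow now 2.
Augment Plant→P→V→City: bottleneck 3, flow now 5.
Augment Plant→Q→V→City: bottleneck 2, flow now 7.
Augment Plant→Q→W→City: bottleneck 3, flow now 10.
Augment Plant→R→W→City: bottleneck 2, flow now 12.
No augmenting path remains; maximum flow = 12.
By max-flow min-cut, the minimum cut capacity equals the max flow.
In the residual graph, reachable from Plant: {Plant, P, Q, R, V, W}.
Min-cut edges: P→U (2), V→City (5), W→City (5); capacity 2 + 5 + 5 = 12.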